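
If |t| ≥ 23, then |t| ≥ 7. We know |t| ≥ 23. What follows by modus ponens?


Modus ponens: P → Q, P ⊢ Q
P: |t| ≥ 23
Q: |t| ≥ 7
We have P → Q and P is true.
By modus ponens, Q must be true.

|t| ≥ 7


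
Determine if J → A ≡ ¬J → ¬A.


Expression 1: J → A
Expression 2: ¬J → ¬A
Truth table (J A | Expr1 Expr2):
  T T |   T     T
  T F |   F     T   ← differ
  F T |   T     F   ← differ
  F F |   T     T
Counterexample: J=T, A=F gives Expr1 = F but Expr2 = T, so the expressions are NOT logically equivalent.

No


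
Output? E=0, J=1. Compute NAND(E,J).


E AND J = 0
NOT(0) = 1

1


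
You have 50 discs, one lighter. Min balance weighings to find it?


Each weighing has 3 outcomes (left heavy / balance / right heavy), so k weighings distinguish at most 3^k cases; splitting into three near-equal groups achieves this.
Need 3^k ≥ 50: 3^3 = 27 < 50 ≤ 3^4 = 81
k = ⌈log₃(50)⌉ = 4

4


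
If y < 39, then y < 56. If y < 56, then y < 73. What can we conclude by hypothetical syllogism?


Hypothetical syllogism: P → Q, Q → R ⊢ P → R
Premise 1: y < 39 → y < 56
Premise 2: y < 56 → y < 73
Chain the implications: the middle term (y < 56) links the two.
Conclusion: If y < 39, then y < 73.

If y < 39, then y < 73.


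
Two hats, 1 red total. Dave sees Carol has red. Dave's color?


Total red = 1, Carol = red
Red accounted for: 1
Remaining for Dave: 0
Dave's hat is blue.

blue


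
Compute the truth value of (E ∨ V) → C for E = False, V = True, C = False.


E = False, V = True, C = False
Step 1: E ∨ V = False OR True = True
Step 2: (True) → C: false only when antecedent=True and C=False.
Result: False

False


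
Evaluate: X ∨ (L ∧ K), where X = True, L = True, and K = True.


X = True, L = True, K = True
Step 1: L ∧ K = True AND True = True
Step 2: X ∨ True = True OR True = True
AND evaluated first (higher precedence); then OR applied.

True


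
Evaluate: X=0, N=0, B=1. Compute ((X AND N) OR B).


X AND N = 0&0 = 0
0 OR 1 = 1

1


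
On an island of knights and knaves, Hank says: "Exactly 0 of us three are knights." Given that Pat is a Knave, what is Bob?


Hank claims exactly 0 knights among Hank, Pat, Bob.
Given: Pat is a Knave.

Case 1: Hank is a Knight (tells truth)
  Then exactly 0 of the three are knights.
  Counting Hank, Pat: 1 knight(s) so far. Need -1 more → impossible.
Case 2: Hank is a Knave (lies)
  Then the count is NOT 0.
  If Bob = Knave, count = 0 = 0 → claim would be true, contradicts lie.
  If Bob = Knight, count = 1 ≠ 0 → lie confirmed ✓

Bob is a Knight.

Knight


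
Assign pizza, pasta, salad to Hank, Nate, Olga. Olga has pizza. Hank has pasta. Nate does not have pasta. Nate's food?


From clues:
  Olga → pizza
  Hank → pasta
By elimination, Nate gets the remaining.

salad


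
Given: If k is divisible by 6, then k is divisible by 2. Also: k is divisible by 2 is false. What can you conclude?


Modus tollens: P → Q, ¬Q ⊢ ¬P
P: k is divisible by 6
Q: k is divisible by 2
We have P → Q and Q is false.
By modus tollens, P must be false.

It is not the case that k is divisible by 6


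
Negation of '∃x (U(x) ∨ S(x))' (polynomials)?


Original: ∃x (U(x) ∨ S(x))
Rule: ¬∀→∃, ¬∃→∀, negate predicate.
Negation: ∀x (¬U(x) ∧ ¬S(x))

∀x (¬U(x) ∧ ¬S(x))


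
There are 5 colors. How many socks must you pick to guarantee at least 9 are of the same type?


Pigeonhole: to guarantee k in one of n categories, need (k-1)×n + 1.
k = 9, n = 5
Minimum = (9-1) × 5 + 1 = 8 × 5 + 1

41


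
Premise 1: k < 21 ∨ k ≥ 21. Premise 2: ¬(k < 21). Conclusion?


Disjunctive syllogism: P ∨ Q, ¬P ⊢ Q
Disjunction: k < 21 ∨ k ≥ 21
We know it is not the case that k < 21.
By disjunctive syllogism, the other disjunct must be true.

k ≥ 21


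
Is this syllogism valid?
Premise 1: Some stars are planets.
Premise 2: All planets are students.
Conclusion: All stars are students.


Premise 1: Some stars are planets.
Premise 2: All planets are students.
Conclusion: All stars are students.
Fallacy: illicit minor. The minor term (stars) is distributed in the conclusion ('All stars ...') but undistributed in its premise ('Some stars are planets' doesn't cover all stars).
Only 'Some stars are students' follows, not 'All'.

Invalid


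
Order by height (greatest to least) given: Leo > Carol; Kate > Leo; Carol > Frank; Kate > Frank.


Constraints: Leo > Carol; Kate > Leo; Carol > Frank; Kate > Frank
Method: at each step, the next-highest is the one remaining person who never appears on the smaller side of a constraint between remaining people.
  Step 1: remaining {Kate, Frank, Leo, Carol}; on the smaller side: {Frank, Leo, Carol} → Kate is next (Kate > Leo; Kate > Frank).
  Step 2: remaining {Frank, Leo, Carol}; on the smaller side: {Frank, Carol} → Leo is next (Leo > Carol).
  Step 3: remaining {Frank, Carol}; on the smaller side: {Frank} → Carol is next (Carol > Frank).
  Step 4: only Frank remains → lowest.
Final ranking (highest to lowest):

Kate > Leo > Carol > Frank


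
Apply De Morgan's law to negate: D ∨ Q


De Morgan's law: ¬(P ∨ Q) ≡ ¬P ∧ ¬Q
¬(D ∨ Q) = ¬D ∧ ¬Q

¬D ∧ ¬Q


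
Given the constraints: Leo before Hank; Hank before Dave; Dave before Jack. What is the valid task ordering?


Constraints: Leo before Hank; Hank before Dave; Dave before Jack
Method: repeatedly schedule the remaining task that has no remaining task required before it.
  Step 1: remaining {Hank, Dave, Jack, Leo}; every task except Leo still has a predecessor pending → schedule Leo.
  Step 2: remaining {Hank, Dave, Jack}; every task except Hank still has a predecessor pending → schedule Hank.
  Step 3: remaining {Dave, Jack}; every task except Dave still has a predecessor pending → schedule Dave.
  Step 4: only Jack remains → schedule Jack.
Resulting order:

Leo → Hank → Dave → Jack


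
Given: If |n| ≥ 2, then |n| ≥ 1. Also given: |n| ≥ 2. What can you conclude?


Modus ponens: P → Q, P ⊢ Q
P: |n| ≥ 2
Q: |n| ≥ 1
We have P → Q and P is true.
By modus ponens, Q must be true.

|n| ≥ 1


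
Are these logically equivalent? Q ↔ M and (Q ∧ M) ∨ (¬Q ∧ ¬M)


Expression 1: Q ↔ M
Expression 2: (Q ∧ M) ∨ (¬Q ∧ ¬M)
Truth table (Q M | Expr1 Expr2):
  T T |   T     T
  T F |   F     F
  F T |   F     F
  F F |   T     T
All 4 rows agree, so the expressions are logically equivalent.

Yes


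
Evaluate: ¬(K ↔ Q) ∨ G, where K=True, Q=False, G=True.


K = True, Q = False, G = True
Expression: ¬(K ↔ Q) ∨ G
Step 1: K ↔ Q = (True iff False) = False
Step 2: ¬(K ↔ Q) = NOT False = True
Step 3: (True) ∨ G = True OR True = True

True


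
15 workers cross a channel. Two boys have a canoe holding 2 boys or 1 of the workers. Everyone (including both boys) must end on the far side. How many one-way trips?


Per crossing of one of the workers: boys→, one←, one of the workers→, one← = 4 trips
15 × 4 = 60, + 1 final boys→ = 61
Minimum trips = 61

61


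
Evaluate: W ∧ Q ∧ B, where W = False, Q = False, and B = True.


W = False, Q = False, B = True
Step 1: W ∧ Q = False AND False = False
Step 2: (False) ∧ B = (False) AND True = False
AND is true only when ALL operands are true.

False


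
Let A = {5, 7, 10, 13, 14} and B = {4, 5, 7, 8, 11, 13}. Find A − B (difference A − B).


A = {5, 7, 10, 13, 14}
B = {4, 5, 7, 8, 11, 13}
Operation: difference A − B
In A but not B: 10, 14

{10, 14}


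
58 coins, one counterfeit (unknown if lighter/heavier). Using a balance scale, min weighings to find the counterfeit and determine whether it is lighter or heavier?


Let n = 58. 116 possibilities (n coins × lighter/heavier); each weighing has 3 outcomes.
Bound for k weighings: say the first weighing puts j coins on each pan. If it tips, the 2j weighed coins remain suspects (each with a known direction) and k-1 weighings give 3^(k-1) outcomes; 3^(k-1) is odd, so 2j ≤ 3^(k-1) - 1. If it balances, the n - 2j unweighed coins remain with direction unknown: 2(n - 2j) ≤ 3^(k-1) - 1 by the same parity argument. Adding, n ≤ (3^(k-1) - 1) + (3^(k-1) - 1)/2 = (3^k - 3)/2, and the classical three-group strategy achieves this (3 coins in 2 weighings, 12 in 3, 39 in 4, 120 in 5).
So we need the smallest k with (3^k - 3)/2 ≥ 58.
k = 4: (3^4 - 3)/2 = 39 < 58 ✗
k = 5: (3^5 - 3)/2 = 120 ≥ 58 ✓

5


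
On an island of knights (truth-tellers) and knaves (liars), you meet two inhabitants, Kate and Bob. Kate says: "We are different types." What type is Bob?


Kate says: "We are different types."
Case 1: Kate is a Knight (truth-teller)
  Statement is true → they ARE different → Bob is a Knave
Case 2: Kate is a Knave (liar)
  Statement is false → they are NOT different → Bob is a Knave
In both cases, Bob is a Knave.

Knave


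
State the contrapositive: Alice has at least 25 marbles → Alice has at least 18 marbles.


Original: If Alice has at least 25 marbles, then Alice has at least 18 marbles
Contrapositive: If ¬Q, then ¬P
Negate Q: not (Alice has at least 18 marbles)
Negate P: not (Alice has at least 25 marbles)

If not (Alice has at least 18 marbles), then not (Alice has at least 25 marbles).


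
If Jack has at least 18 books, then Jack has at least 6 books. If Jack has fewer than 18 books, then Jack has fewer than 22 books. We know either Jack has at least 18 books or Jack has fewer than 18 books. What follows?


Constructive dilemma: (P → Q) ∧ (R → S), P ∨ R ⊢ Q ∨ S
Premise 1: Jack has at least 18 books → Jack has at least 6 books
Premise 2: Jack has fewer than 18 books → Jack has fewer than 22 books
Premise 3: Jack has at least 18 books ∨ Jack has fewer than 18 books
Case 1: Assuming Jack has at least 18 books, then by Premise 1, Jack has at least 6 books.
Case 2: Assuming Jack has fewer than 18 books, then by Premise 2, Jack has fewer than 22 books.
Since one of Jack has at least 18 books or Jack has fewer than 18 books must hold, we get Jack has at least 6 books or Jack has fewer than 22 books.

Jack has at least 6 books or Jack has fewer than 22 books.


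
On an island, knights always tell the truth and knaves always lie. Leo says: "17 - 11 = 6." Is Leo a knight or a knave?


Statement: "17 - 11 = 6."
Actual: 17 - 11 = 6
Claimed: 6
Statement is TRUE → Leo tells the truth → Knight

Knight


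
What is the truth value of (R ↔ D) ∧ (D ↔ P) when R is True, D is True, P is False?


R = True, D = True, P = False
Step 1: R ↔ D is true when R and D have the same value. Result: True
Step 2: D ↔ P is true when D and P have the same value. Result: False
Step 3: True ∧ False = False

False


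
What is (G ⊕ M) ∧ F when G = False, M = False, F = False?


G = False, M = False, F = False
Step 1: G ⊕ M = False XOR False = False
Step 2: False ∧ F = False AND False = False
XOR true when exactly one of G,M is true; then AND with F.

False


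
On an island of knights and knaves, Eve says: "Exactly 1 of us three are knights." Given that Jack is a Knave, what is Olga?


Eve claims exactly 1 knights among Eve, Jack, Olga.
Given: Jack is a Knave.

Case 1: Eve is a Knight (tells truth)
  Then exactly 1 of the three are knights.
  Counting Eve, Jack: 1 knight(s) so far. Need 0 more → Olga = Knave.
Case 2: Eve is a Knave (lies)
  Then the count is NOT 1.
  If Olga = Knight, count = 1 = 1 → claim would be true, contradicts lie.
  If Olga = Knave, count = 0 ≠ 1 → lie confirmed ✓

Olga is a Knave.

Knave


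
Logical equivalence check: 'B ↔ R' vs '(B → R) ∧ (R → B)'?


Expression 1: B ↔ R
Expression 2: (B → R) ∧ (R → B)
Truth table (B R | Expr1 Expr2):
  T T |   T     T
  T F |   F     F
  F T |   F     F
  F F |   T     T
All 4 rows agree, so the expressions are logically equivalent.

Yes


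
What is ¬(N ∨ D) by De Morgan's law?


De Morgan's law: ¬(P ∨ Q) ≡ ¬P ∧ ¬Q
¬(N ∨ D) = ¬N ∧ ¬D

¬N ∧ ¬D


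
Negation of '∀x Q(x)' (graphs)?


Original: ∀x Q(x)
Rule: ¬∀→∃, ¬∃→∀, negate predicate.
Negation: ∃x ¬Q(x)

∃x ¬Q(x)


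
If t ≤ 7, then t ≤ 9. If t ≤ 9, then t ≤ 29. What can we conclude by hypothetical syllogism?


Hypothetical syllogism: P → Q, Q → R ⊢ P → R
Premise 1: t ≤ 7 → t ≤ 9
Premise 2: t ≤ 9 → t ≤ 29
Chain the implications: the middle term (t ≤ 9) links the two.
Conclusion: If t ≤ 7, then t ≤ 29.

If t ≤ 7, then t ≤ 29.


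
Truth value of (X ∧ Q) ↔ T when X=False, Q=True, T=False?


X = False, Q = True, T = False
Expression: (X ∧ Q) ↔ T
Step 1: X ∧ Q = False AND True = False
Step 2: (False) ↔ T = (False iff False) = True

True


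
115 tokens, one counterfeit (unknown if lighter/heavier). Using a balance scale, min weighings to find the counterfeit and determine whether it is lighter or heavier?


Let n = 115. 230 possibilities (n tokens × lighter/heavier); each weighing has 3 outcomes.
Bound for k weighings: say the first weighing puts j tokens on each pan. If it tips, the 2j weighed tokens remain suspects (each with a known direction) and k-1 weighings give 3^(k-1) outcomes; 3^(k-1) is odd, so 2j ≤ 3^(k-1) - 1. If it balances, the n - 2j unweighed tokens remain with direction unknown: 2(n - 2j) ≤ 3^(k-1) - 1 by the same parity argument. Adding, n ≤ (3^(k-1) - 1) + (3^(k-1) - 1)/2 = (3^k - 3)/2, and the classical three-group strategy achieves this (3 tokens in 2 weighings, 12 in 3, 39 in 4, 120 in 5).
So we need the smallest k with (3^k - 3)/2 ≥ 115.
k = 4: (3^4 - 3)/2 = 39 < 115 ✗
k = 5: (3^5 - 3)/2 = 120 ≥ 115 ✓

5


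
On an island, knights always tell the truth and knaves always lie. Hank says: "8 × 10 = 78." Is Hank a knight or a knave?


Statement: "8 × 10 = 78."
Actual: 8 × 10 = 80
Claimed: 78
Statement is FALSE → Hank lies → Knave

Knave


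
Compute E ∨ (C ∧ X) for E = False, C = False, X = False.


E = False, C = False, X = False
Step 1: C ∧ X = False AND False = False
Step 2: E ∨ False = False OR False = False
AND evaluated first (higher precedence); then OR applied.

False


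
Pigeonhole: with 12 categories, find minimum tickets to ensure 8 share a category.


Pigeonhole: to guarantee k in one of n categories, need (k-1)×n + 1.
k = 8, n = 12
Minimum = (8-1) × 12 + 1 = 7 × 12 + 1

85


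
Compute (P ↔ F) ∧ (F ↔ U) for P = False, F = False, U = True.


P = False, F = False, U = True
Step 1: P ↔ F is true when P and F have the same value. Result: True
Step 2: F ↔ U is true when F and U have the same value. Result: False
Step 3: True ∧ False = False

False


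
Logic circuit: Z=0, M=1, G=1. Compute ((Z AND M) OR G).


Z AND M = 0&1 = 0
0 OR 1 = 1

1


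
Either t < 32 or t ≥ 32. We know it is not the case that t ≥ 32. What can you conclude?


Disjunctive syllogism: P ∨ Q, ¬P ⊢ Q
Disjunction: t < 32 ∨ t ≥ 32
We know it is not the case that t ≥ 32.
By disjunctive syllogism, the other disjunct must be true.

t < 32


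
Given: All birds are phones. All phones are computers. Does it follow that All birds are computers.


Premise 1: All birds are phones.
Premise 2: All phones are computers.
Conclusion: All birds are computers.
Barbara syllogism (AAA-1): All A are B, All B are C → All A are C.
Middle term (phones) distributed in premise 2.

Valid


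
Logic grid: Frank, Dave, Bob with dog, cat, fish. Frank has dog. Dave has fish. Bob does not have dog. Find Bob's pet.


From clues:
  Frank → dog
  Dave → fish
By elimination, Bob gets the remaining.

cat


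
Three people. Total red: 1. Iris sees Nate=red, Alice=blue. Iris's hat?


Total red = 1, seen red = 1
Own red = 1 - 1 = 0
Iris's hat is blue.

blue


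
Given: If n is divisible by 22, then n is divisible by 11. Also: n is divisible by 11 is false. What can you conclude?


Modus tollens: P → Q, ¬Q ⊢ ¬P
P: n is divisible by 22
Q: n is divisible by 11
We have P → Q and Q is false.
By modus tollens, P must be false.

It is not the case that n is divisible by 22


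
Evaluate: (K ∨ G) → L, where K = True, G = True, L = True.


K = True, G = True, L = True
Step 1: K ∨ G = True OR True = True
Step 2: (True) → L: false only when antecedent=True and L=False.
Result: True

True


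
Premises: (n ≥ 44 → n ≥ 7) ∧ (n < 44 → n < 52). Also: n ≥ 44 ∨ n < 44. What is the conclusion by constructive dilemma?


Constructive dilemma: (P → Q) ∧ (R → S), P ∨ R ⊢ Q ∨ S
Premise 1: n ≥ 44 → n ≥ 7
Premise 2: n < 44 → n < 52
Premise 3: n ≥ 44 ∨ n < 44
Case 1: Assuming n ≥ 44, then by Premise 1, n ≥ 7.
Case 2: Assuming n < 44, then by Premise 2, n < 52.
Since one of n ≥ 44 or n < 44 must hold, we get n ≥ 7 or n < 52.

n ≥ 7 or n < 52.


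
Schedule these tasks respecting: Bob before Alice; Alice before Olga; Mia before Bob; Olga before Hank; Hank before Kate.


Constraints: Bob before Alice; Alice before Olga; Mia before Bob; Olga before Hank; Hank before Kate
Method: repeatedly schedule the remaining task that has no remaining task required before it.
  Step 1: remaining {Alice, Kate, Olga, Hank, Mia, Bob}; every task except Mia still has a predecessor pending → schedule Mia.
  Step 2: remaining {Alice, Kate, Olga, Hank, Bob}; every task except Bob still has a predecessor pending → schedule Bob.
  Step 3: remaining {Alice, Kate, Olga, Hank}; every task except Alice still has a predecessor pending → schedule Alice.
  Step 4: remaining {Kate, Olga, Hank}; every task except Olga still has a predecessor pending → schedule Olga.
  Step 5: remaining {Kate, Hank}; every task except Hank still has a predecessor pending → schedule Hank.
  Step 6: only Kate remains → schedule Kate.
Resulting order:

Mia → Bob → Alice → Olga → Hank → Kate


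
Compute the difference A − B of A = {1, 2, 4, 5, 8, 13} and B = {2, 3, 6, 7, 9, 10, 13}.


A = {1, 2, 4, 5, 8, 13}
B = {2, 3, 6, 7, 9, 10, 13}
Operation: difference A − B
In A but not B: 1, 4, 5, 8

{1, 4, 5, 8}


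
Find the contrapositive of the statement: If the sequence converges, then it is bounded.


Original: If the sequence converges, then it is bounded
Contrapositive: If ¬Q, then ¬P
Negate Q: not (it is bounded)
Negate P: not (the sequence converges)

If not (it is bounded), then not (the sequence converges).


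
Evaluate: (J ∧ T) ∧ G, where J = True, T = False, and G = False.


J = True, T = False, G = False
Step 1: J ∧ T = True AND False = False
Step 2: False ∧ G = False AND False = False
AND is true only when ALL operands are true.

False


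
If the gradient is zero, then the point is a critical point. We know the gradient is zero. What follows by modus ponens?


Modus ponens: P → Q, P ⊢ Q
P: the gradient is zero
Q: the point is a critical point
We have P → Q and P is true.
By modus ponens, Q must be true.

The point is a critical point


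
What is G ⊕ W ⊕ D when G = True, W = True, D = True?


G = True, W = True, D = True
Step 1: G ⊕ W = True XOR True = False
Step 2: False ⊕ D = False XOR True = True
XOR is true when an odd number of operands are true.

True


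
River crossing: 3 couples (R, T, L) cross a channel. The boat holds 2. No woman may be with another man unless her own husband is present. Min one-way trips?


Label couples R, T, L (H = husband, W = wife).
Counting alone: 6 people, the boat carries 2 and someone must bring it back, so each round trip nets at most +1 on the far side until the last crossing → at least 9 trips. The jealousy constraint makes 9 impossible; the shortest valid schedule has 11:
1. WR+WT →  (far: WR,WT; near: HR,HT,HL,WL)
2. WR ←       (far: WT; near: HR,HT,HL,WR,WL)
3. WR+WL →  (far: WR,WT,WL; near: HR,HT,HL)
4. WR ←       (far: WT,WL; near: HR,HT,HL,WR)
5. HT+HL →  (far: HT,WT,HL,WL; near: HR,WR)
6. HT+WT ←  (far: HL,WL; near: HR,WR,HT,WT)
7. HR+HT →  (far: HR,HT,HL,WL; near: WR,WT)
8. WL ←       (far: HR,HT,HL; near: WR,WT,WL)
9. WR+WT →  (far: HR,WR,HT,WT,HL; near: WL)
10. HL ←      (far: HR,WR,HT,WT; near: HL,WL)
11. HL+WL → (far: all six; near: empty)
In every state each wife is either with her husband or with no other man.
Minimum trips = 11

11


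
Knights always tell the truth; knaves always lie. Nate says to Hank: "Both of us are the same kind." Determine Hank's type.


Nate says: "Both of us are the same kind."
Case 1: Nate is a Knight (truth-teller)
  Statement is true → they ARE the same → Hank is also a Knight
Case 2: Nate is a Knave (liar)
  Statement is false → they are NOT the same → Hank is a Knight
In both cases, Hank is a Knight.

Knight


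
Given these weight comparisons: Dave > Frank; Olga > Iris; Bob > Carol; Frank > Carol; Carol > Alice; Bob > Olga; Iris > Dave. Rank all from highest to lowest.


Constraints: Dave > Frank; Olga > Iris; Bob > Carol; Frank > Carol; Carol > Alice; Bob > Olga; Iris > Dave
Method: at each step, the next-highest is the one remaining person who never appears on the smaller side of a constraint between remaining people.
  Step 1: remaining {Alice, Carol, Olga, Frank, Iris, Bob, Dave}; on the smaller side: {Alice, Carol, Olga, Frank, Iris, Dave} → Bob is next (Bob > Carol; Bob > Olga).
  Step 2: remaining {Alice, Carol, Olga, Frank, Iris, Dave}; on the smaller side: {Alice, Carol, Frank, Iris, Dave} → Olga is next (Olga > Iris).
  Step 3: remaining {Alice, Carol, Frank, Iris, Dave}; on the smaller side: {Alice, Carol, Frank, Dave} → Iris is next (Iris > Dave).
  Step 4: remaining {Alice, Carol, Frank, Dave}; on the smaller side: {Alice, Carol, Frank} → Dave is next (Dave > Frank).
  Step 5: remaining {Alice, Carol, Frank}; on the smaller side: {Alice, Carol} → Frank is next (Frank > Carol).
  Step 6: remaining {Alice, Carol}; on the smaller side: {Alice} → Carol is next (Carol > Alice).
  Step 7: only Alice remains → lowest.
Final ranking (highest to lowest):

Bob > Olga > Iris > Dave > Frank > Carol > Alice


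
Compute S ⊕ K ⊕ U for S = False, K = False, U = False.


S = False, K = False, U = False
Step 1: S ⊕ K = False XOR False = False
Step 2: False ⊕ U = False XOR False = False
XOR is true when an odd number of operands are true.

False


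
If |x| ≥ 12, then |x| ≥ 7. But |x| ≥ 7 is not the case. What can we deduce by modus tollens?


Modus tollens: P → Q, ¬Q ⊢ ¬P
P: |x| ≥ 12
Q: |x| ≥ 7
We have P → Q and Q is false.
By modus tollens, P must be false.

It is not the case that |x| ≥ 12


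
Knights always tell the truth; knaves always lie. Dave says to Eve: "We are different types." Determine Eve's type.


Dave says: "We are different types."
Case 1: Dave is a Knight (truth-teller)
  Statement is true → they ARE different → Eve is a Knave
Case 2: Dave is a Knave (liar)
  Statement is false → they are NOT different → Eve is a Knave
In both cases, Eve is a Knave.

Knave


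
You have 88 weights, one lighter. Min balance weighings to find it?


Each weighing has 3 outcomes (left heavy / balance / right heavy), so k weighings distinguish at most 3^k cases; splitting into three near-equal groups achieves this.
Need 3^k ≥ 88: 3^4 = 81 < 88 ≤ 3^5 = 243
k = ⌈log₃(88)⌉ = 5

5


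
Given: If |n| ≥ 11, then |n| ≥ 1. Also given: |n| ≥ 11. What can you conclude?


Modus ponens: P → Q, P ⊢ Q
P: |n| ≥ 11
Q: |n| ≥ 1
We have P → Q and P is true.
By modus ponens, Q must be true.

|n| ≥ 1


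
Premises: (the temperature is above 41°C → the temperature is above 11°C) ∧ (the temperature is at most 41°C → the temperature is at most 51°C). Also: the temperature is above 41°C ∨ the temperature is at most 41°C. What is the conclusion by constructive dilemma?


Constructive dilemma: (P → Q) ∧ (R → S), P ∨ R ⊢ Q ∨ S
Premise 1: the temperature is above 41°C → the temperature is above 11°C
Premise 2: the temperature is at most 41°C → the temperature is at most 51°C
Premise 3: the temperature is above 41°C ∨ the temperature is at most 41°C
Case 1: Assuming the temperature is above 41°C, then by Premise 1, the temperature is above 11°C.
Case 2: Assuming the temperature is at most 41°C, then by Premise 2, the temperature is at most 51°C.
Since one of the temperature is above 41°C or the temperature is at most 41°C must hold, we get the temperature is above 11°C or the temperature is at most 51°C.

The temperature is above 11°C or the temperature is at most 51°C.


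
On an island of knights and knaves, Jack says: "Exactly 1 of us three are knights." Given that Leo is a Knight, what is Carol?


Jack claims exactly 1 knights among Jack, Leo, Carol.
Given: Leo is a Knight.

Case 1: Jack is a Knight (tells truth)
  Then exactly 1 of the three are knights.
  Counting Jack, Leo: 2 knight(s) so far. Need -1 more → impossible.
Case 2: Jack is a Knave (lies)
  Then the count is NOT 1.
  If Carol = Knave, count = 1 = 1 → claim would be true, contradicts lie.
  If Carol = Knight, count = 2 ≠ 1 → lie confirmed ✓

Carol is a Knight.

Knight


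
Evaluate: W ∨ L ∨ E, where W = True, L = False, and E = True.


W = True, L = False, E = True
Step 1: W ∨ L = True OR False = True
Step 2: True ∨ E = True OR True = True
OR is true when at least one operand is true.

True


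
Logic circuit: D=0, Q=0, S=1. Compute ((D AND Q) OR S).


D AND Q = 0&0 = 0
0 OR 1 = 1

1


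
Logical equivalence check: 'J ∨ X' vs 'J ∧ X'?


Expression 1: J ∨ X
Expression 2: J ∧ X
Truth table (J X | Expr1 Expr2):
  T T |   T     T
  T F |   T     F   ← differ
  F T |   T     F   ← differ
  F F |   F     F
Counterexample: J=T, X=F gives Expr1 = T but Expr2 = F, so the expressions are NOT logically equivalent.

No


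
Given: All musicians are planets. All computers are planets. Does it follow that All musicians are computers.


Premise 1: All musicians are planets.
Premise 2: All computers are planets.
Conclusion: All musicians are computers.
Fallacy: undistributed middle. planets is predicate in both.
Counterexample: musicians and computers could be disjoint subsets of planets.

Invalid


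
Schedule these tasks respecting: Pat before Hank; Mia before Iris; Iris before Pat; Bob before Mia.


Constraints: Pat before Hank; Mia before Iris; Iris before Pat; Bob before Mia
Method: repeatedly schedule the remaining task that has no remaining task required before it.
  Step 1: remaining {Mia, Hank, Pat, Bob, Iris}; every task except Bob still has a predecessor pending → schedule Bob.
  Step 2: remaining {Mia, Hank, Pat, Iris}; every task except Mia still has a predecessor pending → schedule Mia.
  Step 3: remaining {Hank, Pat, Iris}; every task except Iris still has a predecessor pending → schedule Iris.
  Step 4: remaining {Hank, Pat}; every task except Pat still has a predecessor pending → schedule Pat.
  Step 5: only Hank remains → schedule Hank.
Resulting order:

Bob → Mia → Iris → Pat → Hank


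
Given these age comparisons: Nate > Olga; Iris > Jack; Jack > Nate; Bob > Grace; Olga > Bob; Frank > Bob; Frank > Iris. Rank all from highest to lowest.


Constraints: Nate > Olga; Iris > Jack; Jack > Nate; Bob > Grace; Olga > Bob; Frank > Bob; Frank > Iris
Method: at each step, the next-highest is the one remaining person who never appears on the smaller side of a constraint between remaining people.
  Step 1: remaining {Bob, Jack, Nate, Frank, Olga, Iris, Grace}; on the smaller side: {Bob, Jack, Nate, Olga, Iris, Grace} → Frank is next (Frank > Bob; Frank > Iris).
  Step 2: remaining {Bob, Jack, Nate, Olga, Iris, Grace}; on the smaller side: {Bob, Jack, Nate, Olga, Grace} → Iris is next (Iris > Jack).
  Step 3: remaining {Bob, Jack, Nate, Olga, Grace}; on the smaller side: {Bob, Nate, Olga, Grace} → Jack is next (Jack > Nate).
  Step 4: remaining {Bob, Nate, Olga, Grace}; on the smaller side: {Bob, Olga, Grace} → Nate is next (Nate > Olga).
  Step 5: remaining {Bob, Olga, Grace}; on the smaller side: {Bob, Grace} → Olga is next (Olga > Bob).
  Step 6: remaining {Bob, Grace}; on the smaller side: {Grace} → Bob is next (Bob > Grace).
  Step 7: only Grace remains → lowest.
Final ranking (highest to lowest):

Frank > Iris > Jack > Nate > Olga > Bob > Grace


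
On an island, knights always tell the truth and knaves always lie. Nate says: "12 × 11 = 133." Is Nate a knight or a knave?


Statement: "12 × 11 = 133."
Actual: 12 × 11 = 132
Claimed: 133
Statement is FALSE → Nate lies → Knave

Knave


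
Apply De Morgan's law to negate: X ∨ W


De Morgan's law: ¬(P ∨ Q) ≡ ¬P ∧ ¬Q
¬(X ∨ W) = ¬X ∧ ¬W

¬X ∧ ¬W


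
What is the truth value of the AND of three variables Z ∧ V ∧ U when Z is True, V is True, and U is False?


Z = True, V = True, U = False
Step 1: Z ∧ V = True AND True = True
Step 2: (True) ∧ U = (True) AND False = False
AND is true only when ALL operands are true.

False


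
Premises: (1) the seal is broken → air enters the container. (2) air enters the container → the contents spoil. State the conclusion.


Hypothetical syllogism: P → Q, Q → R ⊢ P → R
Premise 1: the seal is broken → air enters the container
Premise 2: air enters the container → the contents spoil
Chain the implications: the middle term (air enters the container) links the two.
Conclusion: If the seal is broken, then the contents spoil.

If the seal is broken, then the contents spoil.


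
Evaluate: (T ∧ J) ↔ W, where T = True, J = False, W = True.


T = True, J = False, W = True
Step 1: T ∧ J = True AND False = False
Step 2: (False) ↔ W: true when both sides have same truth value.
Result: False ↔ True = False

False


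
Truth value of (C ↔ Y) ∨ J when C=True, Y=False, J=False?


C = True, Y = False, J = False
Expression: (C ↔ Y) ∨ J
Step 1: C ↔ Y = (True iff False) (true when values match) = False
Step 2: (False) ∨ J = False OR False = False

False


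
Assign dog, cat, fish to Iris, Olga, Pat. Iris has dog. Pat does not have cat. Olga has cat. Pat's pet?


From clues:
  Olga → cat
  Iris → dog
By elimination, Pat gets the remaining.

fish


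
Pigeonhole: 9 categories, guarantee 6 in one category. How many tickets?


Pigeonhole: to guarantee k in one of n categories, need (k-1)×n + 1.
k = 6, n = 9
Minimum = (6-1) × 9 + 1 = 5 × 9 + 1

46


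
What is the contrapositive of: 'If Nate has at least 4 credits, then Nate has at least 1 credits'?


Original: If Nate has at least 4 credits, then Nate has at least 1 credits
Contrapositive: If ¬Q, then ¬P
Negate Q: not (Nate has at least 1 credits)
Negate P: not (Nate has at least 4 credits)

If not (Nate has at least 1 credits), then not (Nate has at least 4 credits).


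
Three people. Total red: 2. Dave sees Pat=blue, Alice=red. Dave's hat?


Total red = 2, seen red = 1
Own red = 2 - 1 = 1
Dave's hat is red.

red


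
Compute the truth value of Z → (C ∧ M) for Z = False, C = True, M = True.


Z = False, C = True, M = True
Step 1: C ∧ M = True AND True = True
Step 2: Z → (True): false only when Z=True and consequent=False.
Result: True

True


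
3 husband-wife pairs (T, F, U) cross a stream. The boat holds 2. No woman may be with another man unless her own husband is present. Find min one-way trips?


Label couples T, F, U (H = husband, W = wife).
Counting alone: 6 people, the boat carries 2 and someone must bring it back, so each round trip nets at most +1 on the far side until the last crossing → at least 9 trips. The jealousy constraint makes 9 impossible; the shortest valid schedule has 11:
1. WT+WF →  (far: WT,WF; near: HT,HF,HU,WU)
2. WT ←       (far: WF; near: HT,HF,HU,WT,WU)
3. WT+WU →  (far: WT,WF,WU; near: HT,HF,HU)
4. WT ←       (far: WF,WU; near: HT,HF,HU,WT)
5. HF+HU →  (far: HF,WF,HU,WU; near: HT,WT)
6. HF+WF ←  (far: HU,WU; near: HT,WT,HF,WF)
7. HT+HF →  (far: HT,HF,HU,WU; near: WT,WF)
8. WU ←       (far: HT,HF,HU; near: WT,WF,WU)
9. WT+WF →  (far: HT,WT,HF,WF,HU; near: WU)
10. HU ←      (far: HT,WT,HF,WF; near: HU,WU)
11. HU+WU → (far: all six; near: empty)
In every state each wife is either with her husband or with no other man.
Minimum trips = 11

11


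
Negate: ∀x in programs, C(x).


Original: ∀x C(x)
Rule: ¬∀→∃, ¬∃→∀, negate predicate.
Negation: ∃x ¬C(x)

∃x ¬C(x)


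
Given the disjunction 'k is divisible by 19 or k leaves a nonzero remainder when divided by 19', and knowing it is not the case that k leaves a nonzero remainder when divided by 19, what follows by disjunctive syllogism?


Disjunctive syllogism: P ∨ Q, ¬P ⊢ Q
Disjunction: k is divisible by 19 ∨ k leaves a nonzero remainder when divided by 19
We know it is not the case that k leaves a nonzero remainder when divided by 19.
By disjunctive syllogism, the other disjunct must be true.

k is divisible by 19


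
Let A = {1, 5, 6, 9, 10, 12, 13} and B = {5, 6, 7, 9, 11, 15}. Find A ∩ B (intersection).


A = {1, 5, 6, 9, 10, 12, 13}
B = {5, 6, 7, 9, 11, 15}
Operation: intersection
Elements in both: 5, 6, 9

{5, 6, 9}


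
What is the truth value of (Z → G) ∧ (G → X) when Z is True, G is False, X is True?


Z = True, G = False, X = True
Step 1: Z → G is false only when Z=True and G=False. Result: False
Step 2: G → X is false only when G=True and X=False. Result: True
Step 3: False ∧ True = False

False


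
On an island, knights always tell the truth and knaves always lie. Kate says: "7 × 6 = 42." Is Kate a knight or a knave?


Statement: "7 × 6 = 42."
Actual: 7 × 6 = 42
Claimed: 42
Statement is TRUE → Kate tells the truth → Knight

Knight


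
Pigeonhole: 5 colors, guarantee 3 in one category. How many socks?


Pigeonhole: to guarantee k in one of n categories, need (k-1)×n + 1.
k = 3, n = 5
Minimum = (3-1) × 5 + 1 = 2 × 5 + 1

11


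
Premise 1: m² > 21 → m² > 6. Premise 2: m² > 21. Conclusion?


Modus ponens: P → Q, P ⊢ Q
P: m² > 21
Q: m² > 6
We have P → Q and P is true.
By modus ponens, Q must be true.

m² > 6


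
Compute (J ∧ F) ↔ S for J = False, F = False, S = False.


J = False, F = False, S = False
Step 1: J ∧ F = False AND False = False
Step 2: (False) ↔ S: true when both sides have same truth value.
Result: False ↔ False = True

True


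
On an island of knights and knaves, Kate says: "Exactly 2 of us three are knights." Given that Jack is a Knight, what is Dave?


Kate claims exactly 2 knights among Kate, Jack, Dave.
Given: Jack is a Knight.

Case 1: Kate is a Knight (tells truth)
  Then exactly 2 of the three are knights.
  Counting Kate, Jack: 2 knight(s) so far. Need 0 more → Dave = Knave.
Case 2: Kate is a Knave (lies)
  Then the count is NOT 2.
  If Dave = Knight, count = 2 = 2 → claim would be true, contradicts lie.
  If Dave = Knave, count = 1 ≠ 2 → lie confirmed ✓

Dave is a Knave.

Knave


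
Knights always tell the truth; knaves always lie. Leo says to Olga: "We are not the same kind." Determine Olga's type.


Leo says: "We are not the same kind."
Case 1: Leo is a Knight (truth-teller)
  Statement is true → they ARE different → Olga is a Knave
Case 2: Leo is a Knave (liar)
  Statement is false → they are NOT different → Olga is a Knave
In both cases, Olga is a Knave.

Knave


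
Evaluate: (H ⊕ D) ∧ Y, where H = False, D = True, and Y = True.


H = False, D = True, Y = True
Step 1: H ⊕ D = False XOR True = True
Step 2: True ∧ Y = True AND True = True
XOR true when exactly one of H,D is true; then AND with Y.

True


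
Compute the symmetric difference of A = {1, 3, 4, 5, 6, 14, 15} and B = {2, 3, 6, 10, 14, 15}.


A = {1, 3, 4, 5, 6, 14, 15}
B = {2, 3, 6, 10, 14, 15}
Operation: symmetric difference
In A only: [1, 4, 5], in B only: [2, 10]

{1, 2, 4, 5, 10}


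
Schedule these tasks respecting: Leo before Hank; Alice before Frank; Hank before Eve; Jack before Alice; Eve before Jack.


Constraints: Leo before Hank; Alice before Frank; Hank before Eve; Jack before Alice; Eve before Jack
Method: repeatedly schedule the remaining task that has no remaining task required before it.
  Step 1: remaining {Jack, Hank, Alice, Leo, Eve, Frank}; every task except Leo still has a predecessor pending → schedule Leo.
  Step 2: remaining {Jack, Hank, Alice, Eve, Frank}; every task except Hank still has a predecessor pending → schedule Hank.
  Step 3: remaining {Jack, Alice, Eve, Frank}; every task except Eve still has a predecessor pending → schedule Eve.
  Step 4: remaining {Jack, Alice, Frank}; every task except Jack still has a predecessor pending → schedule Jack.
  Step 5: remaining {Alice, Frank}; every task except Alice still has a predecessor pending → schedule Alice.
  Step 6: only Frank remains → schedule Frank.
Resulting order:

Leo → Hank → Eve → Jack → Alice → Frank


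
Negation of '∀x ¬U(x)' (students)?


Original: ∀x ¬U(x)
Rule: ¬∀→∃, ¬∃→∀, negate predicate.
Negation: ∃x U(x)

∃x U(x)


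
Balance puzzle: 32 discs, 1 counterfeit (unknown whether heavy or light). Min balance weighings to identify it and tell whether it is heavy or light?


Let n = 32. 64 possibilities (n discs × lighter/heavier); each weighing has 3 outcomes.
Bound for k weighings: say the first weighing puts j discs on each pan. If it tips, the 2j weighed discs remain suspects (each with a known direction) and k-1 weighings give 3^(k-1) outcomes; 3^(k-1) is odd, so 2j ≤ 3^(k-1) - 1. If it balances, the n - 2j unweighed discs remain with direction unknown: 2(n - 2j) ≤ 3^(k-1) - 1 by the same parity argument. Adding, n ≤ (3^(k-1) - 1) + (3^(k-1) - 1)/2 = (3^k - 3)/2, and the classical three-group strategy achieves this (3 discs in 2 weighings, 12 in 3, 39 in 4, 120 in 5).
So we need the smallest k with (3^k - 3)/2 ≥ 32.
k = 3: (3^3 - 3)/2 = 12 < 32 ✗
k = 4: (3^4 - 3)/2 = 39 ≥ 32 ✓

4


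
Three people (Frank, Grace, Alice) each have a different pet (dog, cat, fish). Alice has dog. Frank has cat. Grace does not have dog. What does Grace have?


From clues:
  Alice → dog
  Frank → cat
By elimination, Grace gets the remaining.

fish


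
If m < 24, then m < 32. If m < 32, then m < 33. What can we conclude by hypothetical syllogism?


Hypothetical syllogism: P → Q, Q → R ⊢ P → R
Premise 1: m < 24 → m < 32
Premise 2: m < 32 → m < 33
Chain the implications: the middle term (m < 32) links the two.
Conclusion: If m < 24, then m < 33.

If m < 24, then m < 33.


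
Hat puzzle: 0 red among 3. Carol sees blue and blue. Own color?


Total red = 0, seen red = 0
Own red = 0 - 0 = 0
Carol's hat is blue.

blue


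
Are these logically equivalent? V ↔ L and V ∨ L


Expression 1: V ↔ L
Expression 2: V ∨ L
Truth table (V L | Expr1 Expr2):
  T T |   T     T
  T F |   F     T   ← differ
  F T |   F     T   ← differ
  F F |   T     F   ← differ
Counterexample: V=T, L=F gives Expr1 = F but Expr2 = T, so the expressions are NOT logically equivalent.

No


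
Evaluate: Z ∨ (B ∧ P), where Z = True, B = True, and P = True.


Z = True, B = True, P = True
Step 1: B ∧ P = True AND True = True
Step 2: Z ∨ True = True OR True = True
AND evaluated first (higher precedence); then OR applied.

True


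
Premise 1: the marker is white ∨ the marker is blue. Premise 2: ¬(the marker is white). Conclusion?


Disjunctive syllogism: P ∨ Q, ¬P ⊢ Q
Disjunction: the marker is white ∨ the marker is blue
We know it is not the case that the marker is white.
By disjunctive syllogism, the other disjunct must be true.

The marker is blue


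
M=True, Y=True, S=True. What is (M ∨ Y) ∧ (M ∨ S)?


M = True, Y = True, S = True
Expression: (M ∨ Y) ∧ (M ∨ S)
Step 1: M ∨ Y = True OR True = True
Step 2: M ∨ S = True OR True = True
Step 3: (True) ∧ (True) = True AND True = True

True
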